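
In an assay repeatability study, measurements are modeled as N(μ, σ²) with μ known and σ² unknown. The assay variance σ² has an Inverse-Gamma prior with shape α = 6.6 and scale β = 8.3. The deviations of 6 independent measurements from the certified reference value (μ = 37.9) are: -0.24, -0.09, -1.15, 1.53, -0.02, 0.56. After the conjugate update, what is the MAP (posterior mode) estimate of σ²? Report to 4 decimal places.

With known mean μ and an Inverse-Gamma(α, β) prior on σ², the Normal likelihood is conjugate: posterior is Inv-Gamma(α + n/2, β + Σ(xᵢ−μ)²/2).
Σ(xᵢ−μ)² = (-0.24)² + (-0.09)² + (-1.15)² + (1.53)² + (-0.02)² + (0.56)² = 4.0431.
Posterior: Inv-Gamma(6.6 + 6/2, 8.3 + 4.0431/2) = Inv-Gamma(9.60, 10.32155).
Mode = β/(α+1) = 10.32155/10.60 = 0.9737.

0.9737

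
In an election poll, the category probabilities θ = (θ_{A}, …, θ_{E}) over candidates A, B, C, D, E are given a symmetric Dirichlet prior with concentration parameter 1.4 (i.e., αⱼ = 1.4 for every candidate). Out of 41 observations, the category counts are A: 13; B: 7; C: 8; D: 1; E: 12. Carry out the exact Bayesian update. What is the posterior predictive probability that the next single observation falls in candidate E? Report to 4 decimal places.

0.2792

The Dirichlet prior is conjugate to the Multinomial likelihood: each posterior αⱼ = prior αⱼ + observed count nⱼ.
Posterior concentration: (14.4, 8.4, 9.4, 2.4, 13.4), total = 48.0.
P(next = E | data) = α_{E}/Σα = 0.2792.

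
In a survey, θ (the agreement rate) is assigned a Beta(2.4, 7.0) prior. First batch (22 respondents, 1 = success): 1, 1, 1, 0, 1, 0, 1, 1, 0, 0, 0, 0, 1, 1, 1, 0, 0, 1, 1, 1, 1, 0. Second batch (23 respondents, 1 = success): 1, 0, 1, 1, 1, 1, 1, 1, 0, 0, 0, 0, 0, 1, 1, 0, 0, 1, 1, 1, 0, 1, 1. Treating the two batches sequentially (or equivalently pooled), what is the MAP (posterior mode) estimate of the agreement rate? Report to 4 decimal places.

The Beta prior is conjugate to a Binomial/Bernoulli likelihood; the update adds successes to α and failures to β.
After batch 1: Beta(2.4+13, 7.0+9) = Beta(15.4, 16.0).
After batch 2: Beta(15.4+14, 16.0+9) = Beta(29.4, 25.0).
Mode of Beta(a,b) for a,b>1 is (a−1)/(a+b−2) = 28.4/52.4 = 0.5420.

0.5420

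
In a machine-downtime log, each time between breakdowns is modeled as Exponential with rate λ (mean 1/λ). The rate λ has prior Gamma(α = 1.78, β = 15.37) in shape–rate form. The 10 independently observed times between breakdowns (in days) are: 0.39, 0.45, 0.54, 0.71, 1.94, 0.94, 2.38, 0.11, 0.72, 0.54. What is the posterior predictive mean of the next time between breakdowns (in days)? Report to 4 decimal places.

2.2347

With a Gamma(shape α, rate β) prior on the exponential rate λ, the posterior after n observations with total T = Σxᵢ is Gamma(α+n, β+T).
Sum of observations T = 8.72 days; n = 10.
Posterior: Gamma(1.78+10, 15.37+8.72) = Gamma(11.78, 24.09).
The predictive distribution for the next observation is Lomax; its mean is β/(α−1) = 24.09/10.78 = 2.2347.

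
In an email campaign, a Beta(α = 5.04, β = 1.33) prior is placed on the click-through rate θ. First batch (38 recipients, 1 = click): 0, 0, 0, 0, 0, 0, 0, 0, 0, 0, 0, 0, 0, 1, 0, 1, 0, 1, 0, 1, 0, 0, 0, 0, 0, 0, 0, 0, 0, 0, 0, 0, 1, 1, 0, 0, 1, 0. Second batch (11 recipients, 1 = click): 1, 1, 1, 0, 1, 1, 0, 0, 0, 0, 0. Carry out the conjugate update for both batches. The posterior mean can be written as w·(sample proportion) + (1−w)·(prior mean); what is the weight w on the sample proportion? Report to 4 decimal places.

0.8850

The Beta prior is conjugate to a Binomial/Bernoulli likelihood; the update adds successes to α and failures to β.
Total number of recipients: n = 38 + 11 = 49.
Posterior mean = (α₀+k)/(α₀+β₀+n) = [n/(α₀+β₀+n)]·(k/n) + [(α₀+β₀)/(α₀+β₀+n)]·α₀/(α₀+β₀), so only n and the prior enter the weight.
The weight on the data is w = n/(α₀+β₀+n) = 49/(5.04+1.33+49) = 49/55.37 = 0.8850.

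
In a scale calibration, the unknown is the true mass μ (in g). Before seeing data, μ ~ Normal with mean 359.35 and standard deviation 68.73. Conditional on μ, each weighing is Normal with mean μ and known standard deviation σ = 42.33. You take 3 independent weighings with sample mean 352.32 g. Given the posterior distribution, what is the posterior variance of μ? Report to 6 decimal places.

For Normal data with known variance σ², a Normal(μ₀, σ₀²) prior on μ is conjugate. Posterior precision = 1/σ₀² + n/σ²; posterior mean is the precision-weighted average of μ₀ and x̄.
σ₀² = 68.73² = 4723.8129, σ² = 42.33² = 1791.8289; σ² + n·σ₀² = 1791.8289 + 3·4723.8129 = 15963.2676.
Posterior precision = 1/σ₀² + n/σ² = 1/4723.8129 + 3/1791.8289 = (σ² + n·σ₀²)/(σ₀²σ²) = 15963.2676/(4723.8129·1791.8289); posterior variance σₙ² = σ₀²σ²/(σ² + n·σ₀²) = 4723.8129·1791.8289/15963.2676 = 530.233827.

530.233827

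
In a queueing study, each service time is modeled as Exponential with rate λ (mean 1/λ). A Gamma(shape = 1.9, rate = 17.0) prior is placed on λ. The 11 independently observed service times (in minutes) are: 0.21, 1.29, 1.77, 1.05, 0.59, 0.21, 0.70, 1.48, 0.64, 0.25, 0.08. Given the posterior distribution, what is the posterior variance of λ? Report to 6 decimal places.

With a Gamma(shape α, rate β) prior on the exponential rate λ, the posterior after n observations with total T = Σxᵢ is Gamma(α+n, β+T).
Sum of observations T = 8.27 minutes; n = 11.
Posterior: Gamma(1.9+11, 17.0+8.27) = Gamma(12.9, 25.27).
Var = α/β² = 0.020201.

0.020201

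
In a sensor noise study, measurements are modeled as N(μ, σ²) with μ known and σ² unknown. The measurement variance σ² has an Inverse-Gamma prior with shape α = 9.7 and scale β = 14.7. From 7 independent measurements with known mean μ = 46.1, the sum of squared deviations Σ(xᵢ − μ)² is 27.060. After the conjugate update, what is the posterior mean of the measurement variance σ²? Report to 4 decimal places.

With known mean μ and an Inverse-Gamma(α, β) prior on σ², the Normal likelihood is conjugate: posterior is Inv-Gamma(α + n/2, β + Σ(xᵢ−μ)²/2).
Posterior: Inv-Gamma(9.7 + 7/2, 14.7 + 27.060/2) = Inv-Gamma(13.20, 28.2300).
E[σ²|data] = β/(α−1) = 28.2300/12.20 = 2.3139.

2.3139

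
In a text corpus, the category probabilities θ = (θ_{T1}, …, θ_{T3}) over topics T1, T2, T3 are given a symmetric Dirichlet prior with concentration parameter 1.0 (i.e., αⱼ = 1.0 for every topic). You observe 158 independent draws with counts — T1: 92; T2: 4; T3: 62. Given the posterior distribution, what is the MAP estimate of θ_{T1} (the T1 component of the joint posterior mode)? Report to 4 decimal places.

0.5823

The Dirichlet prior is conjugate to the Multinomial likelihood: each posterior αⱼ = prior αⱼ + observed count nⱼ.
Posterior concentration: (93.0, 5.0, 63.0), total = 161.0.
Joint mode component: (α_{T1}−1)/(Σα−K) = 92.0/158.0 = 0.5823.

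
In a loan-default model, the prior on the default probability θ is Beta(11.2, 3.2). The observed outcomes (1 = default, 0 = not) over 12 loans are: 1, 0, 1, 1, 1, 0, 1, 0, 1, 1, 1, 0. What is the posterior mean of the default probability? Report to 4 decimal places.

0.7273

The Beta prior is conjugate to a Binomial/Bernoulli likelihood; the update adds successes to α and failures to β.
Posterior: Beta(α+k, β+n−k) = Beta(11.2+8, 3.2+4) = Beta(19.2, 7.2).
Posterior mean = α/(α+β) = 19.2/26.4 = 0.7273.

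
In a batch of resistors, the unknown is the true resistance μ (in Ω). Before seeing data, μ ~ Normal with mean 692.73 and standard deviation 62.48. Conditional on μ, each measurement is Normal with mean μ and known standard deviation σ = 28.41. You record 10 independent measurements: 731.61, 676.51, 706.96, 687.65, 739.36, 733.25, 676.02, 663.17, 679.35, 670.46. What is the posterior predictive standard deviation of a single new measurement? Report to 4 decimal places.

For Normal data with known variance σ², a Normal(μ₀, σ₀²) prior on μ is conjugate. Posterior precision = 1/σ₀² + n/σ²; posterior mean is the precision-weighted average of μ₀ and x̄.
σ₀² = 62.48² = 3903.7504, σ² = 28.41² = 807.1281; σ² + n·σ₀² = 807.1281 + 10·3903.7504 = 39844.6321.
Posterior precision = 1/σ₀² + n/σ² = 1/3903.7504 + 10/807.1281 = (σ² + n·σ₀²)/(σ₀²σ²) = 39844.6321/(3903.7504·807.1281); posterior variance σₙ² = σ₀²σ²/(σ² + n·σ₀²) = 3903.7504·807.1281/39844.6321 = 79.077820.
Predictive variance for one new observation = σₙ² + σ² = 3903.7504·807.1281/39844.6321 + 807.1281 = σ²·(σ₀² + 39844.6321)/39844.6321 = 807.1281·43748.3825/39844.6321 = 886.205920; SD = √(807.1281·43748.3825/39844.6321) = 29.7692.

29.7692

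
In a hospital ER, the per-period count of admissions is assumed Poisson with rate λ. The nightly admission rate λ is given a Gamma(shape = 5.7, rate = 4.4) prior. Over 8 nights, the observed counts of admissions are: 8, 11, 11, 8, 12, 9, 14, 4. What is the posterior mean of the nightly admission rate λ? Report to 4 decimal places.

6.6694

With a Gamma(shape α, rate β) prior, the Poisson likelihood is conjugate: the posterior is Gamma(α + ΣXᵢ, β + n).
Sum of counts S = 77 over n = 8 nights.
Posterior: Gamma(α+S, β+n) = Gamma(5.7+77, 4.4+8) = Gamma(82.7, 12.4).
Posterior mean = α/β = 82.7/12.4 = 6.6694.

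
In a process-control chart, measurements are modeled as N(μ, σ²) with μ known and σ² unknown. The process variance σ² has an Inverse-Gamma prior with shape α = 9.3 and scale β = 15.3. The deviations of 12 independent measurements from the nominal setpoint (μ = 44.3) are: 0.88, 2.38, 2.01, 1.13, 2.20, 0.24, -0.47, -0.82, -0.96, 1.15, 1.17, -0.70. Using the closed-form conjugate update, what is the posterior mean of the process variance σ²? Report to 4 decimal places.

With known mean μ and an Inverse-Gamma(α, β) prior on σ², the Normal likelihood is conjugate: posterior is Inv-Gamma(α + n/2, β + Σ(xᵢ−μ)²/2).
Σ(xᵢ−μ)² = (0.88)² + (2.38)² + (2.01)² + (1.13)² + (2.20)² + (0.24)² + (-0.47)² + (-0.82)² + (-0.96)² + (1.15)² + (1.17)² + (-0.70)² = 21.6497.
Posterior: Inv-Gamma(9.3 + 12/2, 15.3 + 21.6497/2) = Inv-Gamma(15.30, 26.12485).
E[σ²|data] = β/(α−1) = 26.12485/14.30 = 1.8269.

1.8269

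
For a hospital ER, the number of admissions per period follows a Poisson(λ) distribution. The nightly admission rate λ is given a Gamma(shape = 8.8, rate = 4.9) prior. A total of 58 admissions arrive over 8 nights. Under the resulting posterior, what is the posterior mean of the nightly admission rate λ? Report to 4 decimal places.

With a Gamma(shape α, rate β) prior, the Poisson likelihood is conjugate: the posterior is Gamma(α + ΣXᵢ, β + n).
Posterior: Gamma(α+S, β+n) = Gamma(8.8+58, 4.9+8) = Gamma(66.8, 12.9).
Posterior mean = α/β = 66.8/12.9 = 5.1783.

5.1783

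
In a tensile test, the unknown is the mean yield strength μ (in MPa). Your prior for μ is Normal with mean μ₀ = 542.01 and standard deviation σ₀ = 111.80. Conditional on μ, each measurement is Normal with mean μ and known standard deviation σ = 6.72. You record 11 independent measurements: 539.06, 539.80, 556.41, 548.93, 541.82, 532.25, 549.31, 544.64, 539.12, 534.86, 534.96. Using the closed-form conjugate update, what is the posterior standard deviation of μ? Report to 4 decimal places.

2.0258

For Normal data with known variance σ², a Normal(μ₀, σ₀²) prior on μ is conjugate. Posterior precision = 1/σ₀² + n/σ²; posterior mean is the precision-weighted average of μ₀ and x̄.
σ₀² = 111.80² = 12499.24, σ² = 6.72² = 45.1584; σ² + n·σ₀² = 45.1584 + 11·12499.24 = 137536.7984.
Posterior precision = 1/σ₀² + n/σ² = 1/12499.24 + 11/45.1584 = (σ² + n·σ₀²)/(σ₀²σ²) = 137536.7984/(12499.24·45.1584); posterior variance σₙ² = σ₀²σ²/(σ² + n·σ₀²) = 12499.24·45.1584/137536.7984 = 4.103961.
Posterior SD = √σₙ² = √(12499.24·45.1584/137536.7984) = 2.0258.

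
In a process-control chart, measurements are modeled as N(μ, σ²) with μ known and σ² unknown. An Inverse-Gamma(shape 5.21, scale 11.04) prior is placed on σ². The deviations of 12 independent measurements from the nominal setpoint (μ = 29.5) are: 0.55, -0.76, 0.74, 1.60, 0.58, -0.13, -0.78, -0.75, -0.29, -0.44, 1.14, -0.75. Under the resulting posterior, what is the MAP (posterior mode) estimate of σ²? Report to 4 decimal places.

1.2175

With known mean μ and an Inverse-Gamma(α, β) prior on σ², the Normal likelihood is conjugate: posterior is Inv-Gamma(α + n/2, β + Σ(xᵢ−μ)²/2).
Σ(xᵢ−μ)² = (0.55)² + (-0.76)² + (0.74)² + (1.60)² + (0.58)² + (-0.13)² + (-0.78)² + (-0.75)² + (-0.29)² + (-0.44)² + (1.14)² + (-0.75)² = 7.6517.
Posterior: Inv-Gamma(5.21 + 12/2, 11.04 + 7.6517/2) = Inv-Gamma(11.21, 14.86585).
Mode = β/(α+1) = 14.86585/12.21 = 1.2175.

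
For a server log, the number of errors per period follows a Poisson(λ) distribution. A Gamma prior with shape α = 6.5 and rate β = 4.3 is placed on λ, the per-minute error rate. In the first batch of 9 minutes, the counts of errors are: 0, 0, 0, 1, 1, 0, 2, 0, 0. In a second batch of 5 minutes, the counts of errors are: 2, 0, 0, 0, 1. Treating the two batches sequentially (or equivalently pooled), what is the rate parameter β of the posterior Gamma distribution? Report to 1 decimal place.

With a Gamma(shape α, rate β) prior, the Poisson likelihood is conjugate: the posterior is Gamma(α + ΣXᵢ, β + n).
Batch 1: sum of counts S = 4 over n = 9 minutes.
After batch 1: Gamma(α+S, β+n) = Gamma(6.5+4, 4.3+9) = Gamma(10.5, 13.3).
Batch 2: sum of counts S = 3 over n = 5 minutes.
After batch 2: Gamma(α+S, β+n) = Gamma(10.5+3, 13.3+5) = Gamma(13.5, 18.3).
Posterior β = 18.3.

18.3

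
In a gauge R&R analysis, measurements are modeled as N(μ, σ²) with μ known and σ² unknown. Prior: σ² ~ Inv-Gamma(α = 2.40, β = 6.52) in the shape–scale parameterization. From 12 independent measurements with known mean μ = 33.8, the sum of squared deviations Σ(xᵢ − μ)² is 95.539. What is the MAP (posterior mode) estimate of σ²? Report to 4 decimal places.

With known mean μ and an Inverse-Gamma(α, β) prior on σ², the Normal likelihood is conjugate: posterior is Inv-Gamma(α + n/2, β + Σ(xᵢ−μ)²/2).
Posterior: Inv-Gamma(2.40 + 12/2, 6.52 + 95.539/2) = Inv-Gamma(8.40, 54.2895).
Mode = β/(α+1) = 54.2895/9.40 = 5.7755.

5.7755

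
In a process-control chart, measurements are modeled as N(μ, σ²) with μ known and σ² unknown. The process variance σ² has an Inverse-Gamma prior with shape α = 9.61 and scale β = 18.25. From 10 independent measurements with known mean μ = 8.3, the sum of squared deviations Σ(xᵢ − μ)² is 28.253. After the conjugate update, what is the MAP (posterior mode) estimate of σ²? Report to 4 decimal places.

2.0741

With known mean μ and an Inverse-Gamma(α, β) prior on σ², the Normal likelihood is conjugate: posterior is Inv-Gamma(α + n/2, β + Σ(xᵢ−μ)²/2).
Posterior: Inv-Gamma(9.61 + 10/2, 18.25 + 28.253/2) = Inv-Gamma(14.61, 32.3765).
Mode = β/(α+1) = 32.3765/15.61 = 2.0741.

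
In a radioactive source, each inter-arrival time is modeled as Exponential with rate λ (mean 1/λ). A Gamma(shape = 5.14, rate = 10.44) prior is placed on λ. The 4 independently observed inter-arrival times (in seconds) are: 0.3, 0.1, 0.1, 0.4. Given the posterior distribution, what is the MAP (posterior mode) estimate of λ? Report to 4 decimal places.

With a Gamma(shape α, rate β) prior on the exponential rate λ, the posterior after n observations with total T = Σxᵢ is Gamma(α+n, β+T).
Sum of observations T = 0.9 seconds; n = 4.
Posterior: Gamma(5.14+4, 10.44+0.9) = Gamma(9.14, 11.34).
Mode = (α−1)/β = 0.7178.

0.7178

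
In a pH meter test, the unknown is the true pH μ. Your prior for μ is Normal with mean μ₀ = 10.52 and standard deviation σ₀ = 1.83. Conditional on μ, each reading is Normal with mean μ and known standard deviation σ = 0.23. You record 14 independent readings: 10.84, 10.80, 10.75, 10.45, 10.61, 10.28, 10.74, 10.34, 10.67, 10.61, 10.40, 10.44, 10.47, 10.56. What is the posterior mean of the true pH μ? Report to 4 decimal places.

For Normal data with known variance σ², a Normal(μ₀, σ₀²) prior on μ is conjugate. Posterior precision = 1/σ₀² + n/σ²; posterior mean is the precision-weighted average of μ₀ and x̄.
Σxᵢ = 10.84 + 10.80 + 10.75 + 10.45 + 10.61 + 10.28 + 10.74 + 10.34 + 10.67 + 10.61 + 10.40 + 10.44 + 10.47 + 10.56 = 147.96, so n·x̄ = 147.96.
σ₀² = 1.83² = 3.3489, σ² = 0.23² = 0.0529; σ² + n·σ₀² = 0.0529 + 14·3.3489 = 46.9375.
Posterior mean = (μ₀/σ₀² + n·x̄/σ²)/(1/σ₀² + n/σ²) = (σ²·μ₀ + σ₀²·n·x̄)/(σ² + n·σ₀²) = (0.0529·10.52 + 3.3489·147.96)/46.9375 = 496.059752/46.9375 = 10.5685.

10.5685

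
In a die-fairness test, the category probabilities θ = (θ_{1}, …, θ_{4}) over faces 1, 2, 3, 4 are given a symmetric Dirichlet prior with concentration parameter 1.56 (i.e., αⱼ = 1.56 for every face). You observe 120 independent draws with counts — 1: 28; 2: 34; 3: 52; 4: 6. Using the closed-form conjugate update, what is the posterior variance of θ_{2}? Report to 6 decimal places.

The Dirichlet prior is conjugate to the Multinomial likelihood: each posterior αⱼ = prior αⱼ + observed count nⱼ.
Posterior concentration: (29.56, 35.56, 53.56, 7.56), total = 126.24.
Var[θ_j] = α_j(Σα−α_j)/((Σα)²(Σα+1)) = 35.56·90.68/(126.24²·127.24) = 0.001590.

0.001590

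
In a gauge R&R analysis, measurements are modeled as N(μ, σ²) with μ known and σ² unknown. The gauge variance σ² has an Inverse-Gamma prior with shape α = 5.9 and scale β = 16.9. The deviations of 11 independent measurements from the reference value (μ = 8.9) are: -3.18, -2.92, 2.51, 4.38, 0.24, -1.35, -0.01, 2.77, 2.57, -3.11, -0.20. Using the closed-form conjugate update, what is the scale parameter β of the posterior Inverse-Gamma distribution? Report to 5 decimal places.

51.89670

With known mean μ and an Inverse-Gamma(α, β) prior on σ², the Normal likelihood is conjugate: posterior is Inv-Gamma(α + n/2, β + Σ(xᵢ−μ)²/2).
Σ(xᵢ−μ)² = (-3.18)² + (-2.92)² + (2.51)² + (4.38)² + (0.24)² + (-1.35)² + (-0.01)² + (2.77)² + (2.57)² + (-3.11)² + (-0.20)² = 69.9934.
Posterior: Inv-Gamma(5.9 + 11/2, 16.9 + 69.9934/2) = Inv-Gamma(11.40, 51.89670).
Posterior β = 51.89670.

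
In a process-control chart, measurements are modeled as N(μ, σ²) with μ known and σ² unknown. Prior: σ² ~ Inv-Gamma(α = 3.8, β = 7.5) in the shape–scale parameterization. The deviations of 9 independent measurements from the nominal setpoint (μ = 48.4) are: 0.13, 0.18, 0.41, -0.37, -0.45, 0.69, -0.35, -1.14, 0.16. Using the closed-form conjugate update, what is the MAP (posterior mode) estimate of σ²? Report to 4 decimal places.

0.9398

With known mean μ and an Inverse-Gamma(α, β) prior on σ², the Normal likelihood is conjugate: posterior is Inv-Gamma(α + n/2, β + Σ(xᵢ−μ)²/2).
Σ(xᵢ−μ)² = (0.13)² + (0.18)² + (0.41)² + (-0.37)² + (-0.45)² + (0.69)² + (-0.35)² + (-1.14)² + (0.16)² = 2.4806.
Posterior: Inv-Gamma(3.8 + 9/2, 7.5 + 2.4806/2) = Inv-Gamma(8.30, 8.74030).
Mode = β/(α+1) = 8.74030/9.30 = 0.9398.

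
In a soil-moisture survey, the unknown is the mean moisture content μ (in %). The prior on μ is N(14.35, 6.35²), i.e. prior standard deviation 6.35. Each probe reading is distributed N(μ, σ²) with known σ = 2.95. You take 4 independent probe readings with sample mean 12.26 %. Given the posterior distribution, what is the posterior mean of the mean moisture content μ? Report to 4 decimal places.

For Normal data with known variance σ², a Normal(μ₀, σ₀²) prior on μ is conjugate. Posterior precision = 1/σ₀² + n/σ²; posterior mean is the precision-weighted average of μ₀ and x̄.
n·x̄ = 4·12.26 = 49.04.
σ₀² = 6.35² = 40.3225, σ² = 2.95² = 8.7025; σ² + n·σ₀² = 8.7025 + 4·40.3225 = 169.9925.
Posterior mean = (μ₀/σ₀² + n·x̄/σ²)/(1/σ₀² + n/σ²) = (σ²·μ₀ + σ₀²·n·x̄)/(σ² + n·σ₀²) = (8.7025·14.35 + 40.3225·49.04)/169.9925 = 2102.296275/169.9925 = 12.3670.

12.3670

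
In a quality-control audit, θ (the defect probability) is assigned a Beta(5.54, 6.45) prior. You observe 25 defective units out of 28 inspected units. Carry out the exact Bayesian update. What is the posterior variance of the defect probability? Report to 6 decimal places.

The Beta prior is conjugate to a Binomial/Bernoulli likelihood; the update adds successes to α and failures to β.
Posterior: Beta(α+k, β+n−k) = Beta(5.54+25, 6.45+3) = Beta(30.54, 9.45).
Var = αβ/((α+β)²(α+β+1)) = 30.54·9.45/(39.99²·40.99) = 0.004403.

0.004403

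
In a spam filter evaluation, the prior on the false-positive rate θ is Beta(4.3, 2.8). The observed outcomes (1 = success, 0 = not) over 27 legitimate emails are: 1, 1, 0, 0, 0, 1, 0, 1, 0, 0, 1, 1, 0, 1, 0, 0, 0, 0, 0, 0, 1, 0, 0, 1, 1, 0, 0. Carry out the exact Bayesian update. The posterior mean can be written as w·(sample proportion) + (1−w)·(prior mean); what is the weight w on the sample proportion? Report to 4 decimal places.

The Beta prior is conjugate to a Binomial/Bernoulli likelihood; the update adds successes to α and failures to β.
Posterior mean = (α₀+k)/(α₀+β₀+n) = [n/(α₀+β₀+n)]·(k/n) + [(α₀+β₀)/(α₀+β₀+n)]·α₀/(α₀+β₀), so only n and the prior enter the weight.
The weight on the data is w = n/(α₀+β₀+n) = 27/(4.3+2.8+27) = 27/34.1 = 0.7918.

0.7918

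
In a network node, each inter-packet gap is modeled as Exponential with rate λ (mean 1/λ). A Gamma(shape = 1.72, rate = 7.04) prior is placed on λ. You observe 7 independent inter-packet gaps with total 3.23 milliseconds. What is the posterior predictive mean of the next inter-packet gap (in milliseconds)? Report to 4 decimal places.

With a Gamma(shape α, rate β) prior on the exponential rate λ, the posterior after n observations with total T = Σxᵢ is Gamma(α+n, β+T).
Posterior: Gamma(1.72+7, 7.04+3.23) = Gamma(8.72, 10.27).
The predictive distribution for the next observation is Lomax; its mean is β/(α−1) = 10.27/7.72 = 1.3303.

1.3303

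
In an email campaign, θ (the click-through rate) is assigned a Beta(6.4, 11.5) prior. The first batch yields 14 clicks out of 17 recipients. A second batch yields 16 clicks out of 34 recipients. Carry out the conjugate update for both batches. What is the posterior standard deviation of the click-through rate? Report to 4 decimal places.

The Beta prior is conjugate to a Binomial/Bernoulli likelihood; the update adds successes to α and failures to β.
After batch 1: Beta(6.4+14, 11.5+3) = Beta(20.4, 14.5).
After batch 2: Beta(20.4+16, 14.5+18) = Beta(36.4, 32.5).
Var = αβ/((α+β)²(α+β+1)) = 36.4·32.5/(68.9²·69.9) = 0.00356508; SD = √0.00356508 = 0.0597.

0.0597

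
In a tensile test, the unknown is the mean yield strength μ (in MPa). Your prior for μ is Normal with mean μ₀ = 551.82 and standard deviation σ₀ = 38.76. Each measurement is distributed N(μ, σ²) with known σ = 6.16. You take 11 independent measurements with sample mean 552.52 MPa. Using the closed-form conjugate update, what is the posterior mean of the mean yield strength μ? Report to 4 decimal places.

For Normal data with known variance σ², a Normal(μ₀, σ₀²) prior on μ is conjugate. Posterior precision = 1/σ₀² + n/σ²; posterior mean is the precision-weighted average of μ₀ and x̄.
n·x̄ = 11·552.52 = 6077.72.
σ₀² = 38.76² = 1502.3376, σ² = 6.16² = 37.9456; σ² + n·σ₀² = 37.9456 + 11·1502.3376 = 16563.6592.
Posterior mean = (μ₀/σ₀² + n·x̄/σ²)/(1/σ₀² + n/σ²) = (σ²·μ₀ + σ₀²·n·x̄)/(σ² + n·σ₀²) = (37.9456·551.82 + 1502.3376·6077.72)/16563.6592 = 9151726.419264/16563.6592 = 552.5184.

552.5184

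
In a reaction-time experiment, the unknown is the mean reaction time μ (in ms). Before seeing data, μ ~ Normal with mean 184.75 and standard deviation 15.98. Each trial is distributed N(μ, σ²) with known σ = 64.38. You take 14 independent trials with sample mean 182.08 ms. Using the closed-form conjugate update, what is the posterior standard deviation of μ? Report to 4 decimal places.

11.7091

For Normal data with known variance σ², a Normal(μ₀, σ₀²) prior on μ is conjugate. Posterior precision = 1/σ₀² + n/σ²; posterior mean is the precision-weighted average of μ₀ and x̄.
σ₀² = 15.98² = 255.3604, σ² = 64.38² = 4144.7844; σ² + n·σ₀² = 4144.7844 + 14·255.3604 = 7719.83.
Posterior precision = 1/σ₀² + n/σ² = 1/255.3604 + 14/4144.7844 = (σ² + n·σ₀²)/(σ₀²σ²) = 7719.83/(255.3604·4144.7844); posterior variance σₙ² = σ₀²σ²/(σ² + n·σ₀²) = 255.3604·4144.7844/7719.83 = 137.103253.
Posterior SD = √σₙ² = √(255.3604·4144.7844/7719.83) = 11.7091.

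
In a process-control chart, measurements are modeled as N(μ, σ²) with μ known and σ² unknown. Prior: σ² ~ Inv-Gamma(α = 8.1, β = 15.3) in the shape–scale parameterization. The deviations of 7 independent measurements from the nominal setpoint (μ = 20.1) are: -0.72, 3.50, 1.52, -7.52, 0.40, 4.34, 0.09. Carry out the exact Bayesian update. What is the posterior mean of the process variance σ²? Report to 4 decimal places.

5.7185

With known mean μ and an Inverse-Gamma(α, β) prior on σ², the Normal likelihood is conjugate: posterior is Inv-Gamma(α + n/2, β + Σ(xᵢ−μ)²/2).
Σ(xᵢ−μ)² = (-0.72)² + (3.50)² + (1.52)² + (-7.52)² + (0.40)² + (4.34)² + (0.09)² = 90.6329.
Posterior: Inv-Gamma(8.1 + 7/2, 15.3 + 90.6329/2) = Inv-Gamma(11.60, 60.61645).
E[σ²|data] = β/(α−1) = 60.61645/10.60 = 5.7185.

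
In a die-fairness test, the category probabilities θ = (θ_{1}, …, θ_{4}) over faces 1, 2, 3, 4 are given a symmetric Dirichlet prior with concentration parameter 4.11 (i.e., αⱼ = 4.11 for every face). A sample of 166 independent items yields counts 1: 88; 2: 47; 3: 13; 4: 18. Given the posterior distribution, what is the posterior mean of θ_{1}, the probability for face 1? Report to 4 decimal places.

The Dirichlet prior is conjugate to the Multinomial likelihood: each posterior αⱼ = prior αⱼ + observed count nⱼ.
Posterior concentration: (92.11, 51.11, 17.11, 22.11), total = 182.44.
E[θ_{1}|data] = α_{1}/Σα = 92.11/182.44 = 0.5049.

0.5049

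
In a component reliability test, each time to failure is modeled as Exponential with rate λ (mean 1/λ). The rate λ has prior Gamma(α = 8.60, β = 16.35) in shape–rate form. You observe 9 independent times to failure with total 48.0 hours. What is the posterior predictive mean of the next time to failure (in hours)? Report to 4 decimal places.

With a Gamma(shape α, rate β) prior on the exponential rate λ, the posterior after n observations with total T = Σxᵢ is Gamma(α+n, β+T).
Posterior: Gamma(8.60+9, 16.35+48.0) = Gamma(17.60, 64.35).
The predictive distribution for the next observation is Lomax; its mean is β/(α−1) = 64.35/16.60 = 3.8765.

3.8765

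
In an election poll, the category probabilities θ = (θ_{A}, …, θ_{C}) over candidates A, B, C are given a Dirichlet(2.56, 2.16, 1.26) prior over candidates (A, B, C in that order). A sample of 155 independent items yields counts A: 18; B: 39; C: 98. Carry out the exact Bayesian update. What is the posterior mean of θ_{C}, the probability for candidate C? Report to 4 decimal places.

The Dirichlet prior is conjugate to the Multinomial likelihood: each posterior αⱼ = prior αⱼ + observed count nⱼ.
Posterior concentration: (20.56, 41.16, 99.26), total = 160.98.
E[θ_{C}|data] = α_{C}/Σα = 99.26/160.98 = 0.6166.

0.6166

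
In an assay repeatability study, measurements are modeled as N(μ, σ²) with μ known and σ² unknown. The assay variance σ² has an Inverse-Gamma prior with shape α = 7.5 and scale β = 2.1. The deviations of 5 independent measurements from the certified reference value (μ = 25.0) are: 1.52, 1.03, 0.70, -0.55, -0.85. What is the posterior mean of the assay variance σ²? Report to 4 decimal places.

With known mean μ and an Inverse-Gamma(α, β) prior on σ², the Normal likelihood is conjugate: posterior is Inv-Gamma(α + n/2, β + Σ(xᵢ−μ)²/2).
Σ(xᵢ−μ)² = (1.52)² + (1.03)² + (0.70)² + (-0.55)² + (-0.85)² = 4.8863.
Posterior: Inv-Gamma(7.5 + 5/2, 2.1 + 4.8863/2) = Inv-Gamma(10.00, 4.54315).
E[σ²|data] = β/(α−1) = 4.54315/9.00 = 0.5048.

0.5048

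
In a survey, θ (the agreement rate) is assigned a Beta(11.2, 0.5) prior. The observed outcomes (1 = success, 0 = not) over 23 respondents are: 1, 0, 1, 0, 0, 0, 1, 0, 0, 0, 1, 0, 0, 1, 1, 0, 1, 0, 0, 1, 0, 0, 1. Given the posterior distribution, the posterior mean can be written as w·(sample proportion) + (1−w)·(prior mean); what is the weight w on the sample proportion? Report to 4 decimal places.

The Beta prior is conjugate to a Binomial/Bernoulli likelihood; the update adds successes to α and failures to β.
Posterior mean = (α₀+k)/(α₀+β₀+n) = [n/(α₀+β₀+n)]·(k/n) + [(α₀+β₀)/(α₀+β₀+n)]·α₀/(α₀+β₀), so only n and the prior enter the weight.
The weight on the data is w = n/(α₀+β₀+n) = 23/(11.2+0.5+23) = 23/34.7 = 0.6628.

0.6628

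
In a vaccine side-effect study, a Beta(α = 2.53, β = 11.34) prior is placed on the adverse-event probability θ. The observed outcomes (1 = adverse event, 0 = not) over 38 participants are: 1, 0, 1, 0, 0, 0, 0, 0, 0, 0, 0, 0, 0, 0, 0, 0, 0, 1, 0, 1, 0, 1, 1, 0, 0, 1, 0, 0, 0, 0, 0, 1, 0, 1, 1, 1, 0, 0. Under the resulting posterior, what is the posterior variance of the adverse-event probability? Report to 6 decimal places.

0.003647

The Beta prior is conjugate to a Binomial/Bernoulli likelihood; the update adds successes to α and failures to β.
Posterior: Beta(α+k, β+n−k) = Beta(2.53+11, 11.34+27) = Beta(13.53, 38.34).
Var = αβ/((α+β)²(α+β+1)) = 13.53·38.34/(51.87²·52.87) = 0.003647.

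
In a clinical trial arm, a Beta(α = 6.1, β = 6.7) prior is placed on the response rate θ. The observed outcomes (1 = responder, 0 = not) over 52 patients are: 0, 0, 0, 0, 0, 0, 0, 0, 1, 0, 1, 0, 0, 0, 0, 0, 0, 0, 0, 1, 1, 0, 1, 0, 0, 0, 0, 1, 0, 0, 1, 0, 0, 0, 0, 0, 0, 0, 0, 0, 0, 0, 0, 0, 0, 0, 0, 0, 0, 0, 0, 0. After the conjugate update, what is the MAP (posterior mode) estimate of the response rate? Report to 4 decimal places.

The Beta prior is conjugate to a Binomial/Bernoulli likelihood; the update adds successes to α and failures to β.
Posterior: Beta(α+k, β+n−k) = Beta(6.1+7, 6.7+45) = Beta(13.1, 51.7).
Mode of Beta(a,b) for a,b>1 is (a−1)/(a+b−2) = 12.1/62.8 = 0.1927.

0.1927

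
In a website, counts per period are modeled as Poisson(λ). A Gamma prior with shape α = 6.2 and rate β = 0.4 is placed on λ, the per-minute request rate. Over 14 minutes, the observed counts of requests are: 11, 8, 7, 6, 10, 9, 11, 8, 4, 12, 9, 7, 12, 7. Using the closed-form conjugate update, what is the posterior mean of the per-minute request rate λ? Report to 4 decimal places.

With a Gamma(shape α, rate β) prior, the Poisson likelihood is conjugate: the posterior is Gamma(α + ΣXᵢ, β + n).
Sum of counts S = 121 over n = 14 minutes.
Posterior: Gamma(α+S, β+n) = Gamma(6.2+121, 0.4+14) = Gamma(127.2, 14.4).
Posterior mean = α/β = 127.2/14.4 = 8.8333.

8.8333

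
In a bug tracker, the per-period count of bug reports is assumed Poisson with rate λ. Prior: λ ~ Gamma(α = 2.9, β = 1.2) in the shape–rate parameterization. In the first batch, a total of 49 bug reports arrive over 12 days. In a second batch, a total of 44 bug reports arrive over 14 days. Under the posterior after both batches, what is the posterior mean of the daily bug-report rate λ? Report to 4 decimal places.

With a Gamma(shape α, rate β) prior, the Poisson likelihood is conjugate: the posterior is Gamma(α + ΣXᵢ, β + n).
After batch 1: Gamma(α+S, β+n) = Gamma(2.9+49, 1.2+12) = Gamma(51.9, 13.2).
After batch 2: Gamma(α+S, β+n) = Gamma(51.9+44, 13.2+14) = Gamma(95.9, 27.2).
Posterior mean = α/β = 95.9/27.2 = 3.5257.

3.5257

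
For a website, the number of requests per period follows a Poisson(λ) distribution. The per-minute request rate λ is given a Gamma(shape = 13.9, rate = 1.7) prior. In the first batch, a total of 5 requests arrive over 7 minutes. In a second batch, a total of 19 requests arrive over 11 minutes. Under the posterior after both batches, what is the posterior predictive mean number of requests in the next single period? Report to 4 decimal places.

1.9239

With a Gamma(shape α, rate β) prior, the Poisson likelihood is conjugate: the posterior is Gamma(α + ΣXᵢ, β + n).
After batch 1: Gamma(α+S, β+n) = Gamma(13.9+5, 1.7+7) = Gamma(18.9, 8.7).
After batch 2: Gamma(α+S, β+n) = Gamma(18.9+19, 8.7+11) = Gamma(37.9, 19.7).
The predictive distribution for one future period is NegBinom with mean α/β = 1.9239.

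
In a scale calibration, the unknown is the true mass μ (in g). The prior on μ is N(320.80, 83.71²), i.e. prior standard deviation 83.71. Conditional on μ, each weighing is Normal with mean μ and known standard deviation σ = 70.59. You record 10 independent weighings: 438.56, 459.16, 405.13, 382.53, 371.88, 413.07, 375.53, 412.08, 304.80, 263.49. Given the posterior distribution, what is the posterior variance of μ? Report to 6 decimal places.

For Normal data with known variance σ², a Normal(μ₀, σ₀²) prior on μ is conjugate. Posterior precision = 1/σ₀² + n/σ²; posterior mean is the precision-weighted average of μ₀ and x̄.
σ₀² = 83.71² = 7007.3641, σ² = 70.59² = 4982.9481; σ² + n·σ₀² = 4982.9481 + 10·7007.3641 = 75056.5891.
Posterior precision = 1/σ₀² + n/σ² = 1/7007.3641 + 10/4982.9481 = (σ² + n·σ₀²)/(σ₀²σ²) = 75056.5891/(7007.3641·4982.9481); posterior variance σₙ² = σ₀²σ²/(σ² + n·σ₀²) = 7007.3641·4982.9481/75056.5891 = 465.213408.

465.213408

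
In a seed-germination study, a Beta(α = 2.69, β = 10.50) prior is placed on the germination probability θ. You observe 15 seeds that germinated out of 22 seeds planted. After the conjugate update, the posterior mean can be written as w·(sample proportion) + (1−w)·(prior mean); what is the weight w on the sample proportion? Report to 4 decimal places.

0.6252

The Beta prior is conjugate to a Binomial/Bernoulli likelihood; the update adds successes to α and failures to β.
Posterior mean = (α₀+k)/(α₀+β₀+n) = [n/(α₀+β₀+n)]·(k/n) + [(α₀+β₀)/(α₀+β₀+n)]·α₀/(α₀+β₀), so only n and the prior enter the weight.
The weight on the data is w = n/(α₀+β₀+n) = 22/(2.69+10.50+22) = 22/35.19 = 0.6252.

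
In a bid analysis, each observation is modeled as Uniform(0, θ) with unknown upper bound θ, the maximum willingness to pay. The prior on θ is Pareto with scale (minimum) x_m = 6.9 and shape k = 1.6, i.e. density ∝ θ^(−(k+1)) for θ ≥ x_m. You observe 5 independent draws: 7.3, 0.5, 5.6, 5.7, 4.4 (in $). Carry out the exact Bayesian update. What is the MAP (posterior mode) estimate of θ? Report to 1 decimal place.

7.3

A Pareto(scale x_m, shape k) prior on the upper bound θ of Uniform(0, θ) is conjugate: posterior is Pareto(max(x_m, max xᵢ), k + n).
Sample maximum = 7.3; prior scale x_m = 6.9 → posterior scale = max = 7.3.
Posterior shape = 1.6 + 5 = 6.6.
The Pareto density is decreasing on [x_m, ∞), so the mode is x_m = 7.3.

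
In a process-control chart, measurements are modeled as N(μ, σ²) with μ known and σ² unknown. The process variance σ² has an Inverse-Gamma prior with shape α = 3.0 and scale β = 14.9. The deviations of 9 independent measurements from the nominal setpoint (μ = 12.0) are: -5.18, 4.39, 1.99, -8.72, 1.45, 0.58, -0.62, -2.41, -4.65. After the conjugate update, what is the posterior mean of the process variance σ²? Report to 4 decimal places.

14.3198

With known mean μ and an Inverse-Gamma(α, β) prior on σ², the Normal likelihood is conjugate: posterior is Inv-Gamma(α + n/2, β + Σ(xᵢ−μ)²/2).
Σ(xᵢ−μ)² = (-5.18)² + (4.39)² + (1.99)² + (-8.72)² + (1.45)² + (0.58)² + (-0.62)² + (-2.41)² + (-4.65)² = 156.3569.
Posterior: Inv-Gamma(3.0 + 9/2, 14.9 + 156.3569/2) = Inv-Gamma(7.50, 93.07845).
E[σ²|data] = β/(α−1) = 93.07845/6.50 = 14.3198.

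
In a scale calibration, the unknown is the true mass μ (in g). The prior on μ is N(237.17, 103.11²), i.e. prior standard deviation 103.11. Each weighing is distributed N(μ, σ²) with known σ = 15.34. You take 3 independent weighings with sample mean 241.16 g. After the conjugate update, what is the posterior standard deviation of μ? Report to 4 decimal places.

8.8241

For Normal data with known variance σ², a Normal(μ₀, σ₀²) prior on μ is conjugate. Posterior precision = 1/σ₀² + n/σ²; posterior mean is the precision-weighted average of μ₀ and x̄.
σ₀² = 103.11² = 10631.6721, σ² = 15.34² = 235.3156; σ² + n·σ₀² = 235.3156 + 3·10631.6721 = 32130.3319.
Posterior precision = 1/σ₀² + n/σ² = 1/10631.6721 + 3/235.3156 = (σ² + n·σ₀²)/(σ₀²σ²) = 32130.3319/(10631.6721·235.3156); posterior variance σₙ² = σ₀²σ²/(σ² + n·σ₀²) = 10631.6721·235.3156/32130.3319 = 77.864066.
Posterior SD = √σₙ² = √(10631.6721·235.3156/32130.3319) = 8.8241.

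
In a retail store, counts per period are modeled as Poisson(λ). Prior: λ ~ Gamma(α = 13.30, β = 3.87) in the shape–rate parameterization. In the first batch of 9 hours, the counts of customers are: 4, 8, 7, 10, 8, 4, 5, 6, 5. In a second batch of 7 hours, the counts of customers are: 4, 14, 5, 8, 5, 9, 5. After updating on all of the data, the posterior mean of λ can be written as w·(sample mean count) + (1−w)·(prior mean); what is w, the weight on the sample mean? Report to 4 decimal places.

With a Gamma(shape α, rate β) prior, the Poisson likelihood is conjugate: the posterior is Gamma(α + ΣXᵢ, β + n).
Total number of hours: n = 9 + 7 = 16.
Posterior mean = (α₀+S)/(β₀+n) = [n/(β₀+n)]·(S/n) + [β₀/(β₀+n)]·(α₀/β₀), so only n and β₀ enter the weight.
Weight on data w = n/(β₀+n) = 16/(3.87+16) = 16/19.87 = 0.8052.

0.8052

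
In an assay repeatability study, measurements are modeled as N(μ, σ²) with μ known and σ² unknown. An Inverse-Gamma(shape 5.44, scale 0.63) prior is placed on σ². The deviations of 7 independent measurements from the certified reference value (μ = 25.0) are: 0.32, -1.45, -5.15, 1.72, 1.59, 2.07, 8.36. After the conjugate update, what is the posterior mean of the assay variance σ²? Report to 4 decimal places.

6.9048

With known mean μ and an Inverse-Gamma(α, β) prior on σ², the Normal likelihood is conjugate: posterior is Inv-Gamma(α + n/2, β + Σ(xᵢ−μ)²/2).
Σ(xᵢ−μ)² = (0.32)² + (-1.45)² + (-5.15)² + (1.72)² + (1.59)² + (2.07)² + (8.36)² = 108.3884.
Posterior: Inv-Gamma(5.44 + 7/2, 0.63 + 108.3884/2) = Inv-Gamma(8.94, 54.82420).
E[σ²|data] = β/(α−1) = 54.82420/7.94 = 6.9048.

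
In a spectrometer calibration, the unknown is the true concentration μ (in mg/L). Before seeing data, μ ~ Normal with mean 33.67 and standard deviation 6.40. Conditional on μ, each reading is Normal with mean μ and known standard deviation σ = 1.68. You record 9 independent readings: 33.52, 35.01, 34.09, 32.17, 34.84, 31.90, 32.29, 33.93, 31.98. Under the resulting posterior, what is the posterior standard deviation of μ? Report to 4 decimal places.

For Normal data with known variance σ², a Normal(μ₀, σ₀²) prior on μ is conjugate. Posterior precision = 1/σ₀² + n/σ²; posterior mean is the precision-weighted average of μ₀ and x̄.
σ₀² = 6.40² = 40.96, σ² = 1.68² = 2.8224; σ² + n·σ₀² = 2.8224 + 9·40.96 = 371.4624.
Posterior precision = 1/σ₀² + n/σ² = 1/40.96 + 9/2.8224 = (σ² + n·σ₀²)/(σ₀²σ²) = 371.4624/(40.96·2.8224); posterior variance σₙ² = σ₀²σ²/(σ² + n·σ₀²) = 40.96·2.8224/371.4624 = 0.311217.
Posterior SD = √σₙ² = √(40.96·2.8224/371.4624) = 0.5579.

0.5579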